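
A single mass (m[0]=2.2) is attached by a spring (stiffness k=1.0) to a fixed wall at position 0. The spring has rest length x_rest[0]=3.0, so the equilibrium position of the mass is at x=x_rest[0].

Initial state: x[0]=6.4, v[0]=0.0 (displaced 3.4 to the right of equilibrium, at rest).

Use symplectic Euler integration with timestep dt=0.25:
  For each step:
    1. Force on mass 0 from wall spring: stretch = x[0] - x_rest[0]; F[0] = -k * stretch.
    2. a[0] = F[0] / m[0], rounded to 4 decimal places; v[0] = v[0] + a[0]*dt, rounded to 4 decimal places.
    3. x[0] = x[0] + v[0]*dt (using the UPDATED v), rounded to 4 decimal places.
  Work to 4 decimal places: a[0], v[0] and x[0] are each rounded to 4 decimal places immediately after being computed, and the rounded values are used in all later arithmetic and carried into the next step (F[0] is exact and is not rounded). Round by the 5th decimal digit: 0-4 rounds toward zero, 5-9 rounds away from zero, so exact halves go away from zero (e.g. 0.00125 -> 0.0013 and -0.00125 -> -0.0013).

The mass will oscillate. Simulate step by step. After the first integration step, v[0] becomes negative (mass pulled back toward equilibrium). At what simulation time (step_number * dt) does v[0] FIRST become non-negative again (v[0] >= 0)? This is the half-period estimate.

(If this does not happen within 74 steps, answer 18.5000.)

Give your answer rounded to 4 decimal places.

Step 0: x=[6.4000] v=[0.0000]
Step 1: x=[6.3034] v=[-0.3864]
Step 2: x=[6.1130] v=[-0.7618]
Step 3: x=[5.8341] v=[-1.1156]
Step 4: x=[5.4747] v=[-1.4377]
Step 5: x=[5.0450] v=[-1.7189]
Step 6: x=[4.5572] v=[-1.9513]
Step 7: x=[4.0251] v=[-2.1283]
Step 8: x=[3.4639] v=[-2.2448]
Step 9: x=[2.8895] v=[-2.2975]
Step 10: x=[2.3183] v=[-2.2850]
Step 11: x=[1.7664] v=[-2.2075]
Step 12: x=[1.2496] v=[-2.0673]
Step 13: x=[0.7825] v=[-1.8684]
Step 14: x=[0.3784] v=[-1.6164]
Step 15: x=[0.0488] v=[-1.3185]
Step 16: x=[-0.1970] v=[-0.9831]
Step 17: x=[-0.3520] v=[-0.6198]
Step 18: x=[-0.4117] v=[-0.2389]
Step 19: x=[-0.3745] v=[0.1488]
First v>=0 after going negative at step 19, time=4.7500

Answer: 4.7500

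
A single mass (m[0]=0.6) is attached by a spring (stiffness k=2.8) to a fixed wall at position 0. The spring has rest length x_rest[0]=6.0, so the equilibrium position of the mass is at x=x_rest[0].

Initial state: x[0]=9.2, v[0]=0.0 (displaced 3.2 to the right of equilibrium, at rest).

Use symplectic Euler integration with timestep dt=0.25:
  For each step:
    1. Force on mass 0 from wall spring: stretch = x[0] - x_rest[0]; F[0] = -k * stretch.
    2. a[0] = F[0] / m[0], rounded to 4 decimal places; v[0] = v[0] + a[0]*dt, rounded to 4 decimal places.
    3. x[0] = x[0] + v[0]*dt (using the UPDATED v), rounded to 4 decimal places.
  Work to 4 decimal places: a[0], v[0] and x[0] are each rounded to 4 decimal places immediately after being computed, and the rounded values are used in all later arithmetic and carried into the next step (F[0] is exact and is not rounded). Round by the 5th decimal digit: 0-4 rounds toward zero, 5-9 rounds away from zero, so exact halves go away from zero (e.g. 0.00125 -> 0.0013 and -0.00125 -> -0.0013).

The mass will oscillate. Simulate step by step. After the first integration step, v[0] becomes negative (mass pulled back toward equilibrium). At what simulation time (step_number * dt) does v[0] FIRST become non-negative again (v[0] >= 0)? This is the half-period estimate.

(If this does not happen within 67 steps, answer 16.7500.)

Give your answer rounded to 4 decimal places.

Step 0: x=[9.2000] v=[0.0000]
Step 1: x=[8.2667] v=[-3.7333]
Step 2: x=[6.6723] v=[-6.3778]
Step 3: x=[4.8818] v=[-7.1622]
Step 4: x=[3.4174] v=[-5.8576]
Step 5: x=[2.7063] v=[-2.8446]
Step 6: x=[2.9558] v=[0.9981]
First v>=0 after going negative at step 6, time=1.5000

Answer: 1.5000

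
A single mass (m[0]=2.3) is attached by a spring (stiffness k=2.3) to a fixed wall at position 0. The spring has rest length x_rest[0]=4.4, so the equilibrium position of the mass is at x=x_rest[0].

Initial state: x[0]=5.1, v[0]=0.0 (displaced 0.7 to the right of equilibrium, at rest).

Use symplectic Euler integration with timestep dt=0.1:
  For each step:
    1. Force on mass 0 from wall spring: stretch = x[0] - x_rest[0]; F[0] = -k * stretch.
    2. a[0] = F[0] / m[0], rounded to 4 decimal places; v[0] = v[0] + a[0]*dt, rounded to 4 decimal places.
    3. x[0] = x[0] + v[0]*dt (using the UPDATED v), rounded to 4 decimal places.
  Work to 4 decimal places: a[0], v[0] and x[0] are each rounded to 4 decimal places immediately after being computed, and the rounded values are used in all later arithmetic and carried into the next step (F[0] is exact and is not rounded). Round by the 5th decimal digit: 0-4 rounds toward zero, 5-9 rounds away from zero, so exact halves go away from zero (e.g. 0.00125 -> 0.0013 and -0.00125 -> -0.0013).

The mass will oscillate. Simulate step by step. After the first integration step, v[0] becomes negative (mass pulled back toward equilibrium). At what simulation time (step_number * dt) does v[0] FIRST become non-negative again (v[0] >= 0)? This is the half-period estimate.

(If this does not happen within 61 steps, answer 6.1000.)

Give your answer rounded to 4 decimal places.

Step 0: x=[5.1000] v=[0.0000]
Step 1: x=[5.0930] v=[-0.0700]
Step 2: x=[5.0791] v=[-0.1393]
Step 3: x=[5.0584] v=[-0.2072]
Step 4: x=[5.0311] v=[-0.2730]
Step 5: x=[4.9975] v=[-0.3361]
Step 6: x=[4.9579] v=[-0.3959]
Step 7: x=[4.9127] v=[-0.4517]
Step 8: x=[4.8624] v=[-0.5030]
Step 9: x=[4.8075] v=[-0.5492]
Step 10: x=[4.7485] v=[-0.5900]
Step 11: x=[4.6860] v=[-0.6249]
Step 12: x=[4.6207] v=[-0.6535]
Step 13: x=[4.5531] v=[-0.6756]
Step 14: x=[4.4840] v=[-0.6909]
Step 15: x=[4.4141] v=[-0.6993]
Step 16: x=[4.3440] v=[-0.7007]
Step 17: x=[4.2745] v=[-0.6951]
Step 18: x=[4.2062] v=[-0.6826]
Step 19: x=[4.1399] v=[-0.6632]
Step 20: x=[4.0762] v=[-0.6372]
Step 21: x=[4.0157] v=[-0.6048]
Step 22: x=[3.9591] v=[-0.5664]
Step 23: x=[3.9069] v=[-0.5223]
Step 24: x=[3.8596] v=[-0.4730]
Step 25: x=[3.8177] v=[-0.4190]
Step 26: x=[3.7816] v=[-0.3608]
Step 27: x=[3.7517] v=[-0.2990]
Step 28: x=[3.7283] v=[-0.2342]
Step 29: x=[3.7116] v=[-0.1670]
Step 30: x=[3.7018] v=[-0.0982]
Step 31: x=[3.6990] v=[-0.0284]
Step 32: x=[3.7032] v=[0.0417]
First v>=0 after going negative at step 32, time=3.2000

Answer: 3.2000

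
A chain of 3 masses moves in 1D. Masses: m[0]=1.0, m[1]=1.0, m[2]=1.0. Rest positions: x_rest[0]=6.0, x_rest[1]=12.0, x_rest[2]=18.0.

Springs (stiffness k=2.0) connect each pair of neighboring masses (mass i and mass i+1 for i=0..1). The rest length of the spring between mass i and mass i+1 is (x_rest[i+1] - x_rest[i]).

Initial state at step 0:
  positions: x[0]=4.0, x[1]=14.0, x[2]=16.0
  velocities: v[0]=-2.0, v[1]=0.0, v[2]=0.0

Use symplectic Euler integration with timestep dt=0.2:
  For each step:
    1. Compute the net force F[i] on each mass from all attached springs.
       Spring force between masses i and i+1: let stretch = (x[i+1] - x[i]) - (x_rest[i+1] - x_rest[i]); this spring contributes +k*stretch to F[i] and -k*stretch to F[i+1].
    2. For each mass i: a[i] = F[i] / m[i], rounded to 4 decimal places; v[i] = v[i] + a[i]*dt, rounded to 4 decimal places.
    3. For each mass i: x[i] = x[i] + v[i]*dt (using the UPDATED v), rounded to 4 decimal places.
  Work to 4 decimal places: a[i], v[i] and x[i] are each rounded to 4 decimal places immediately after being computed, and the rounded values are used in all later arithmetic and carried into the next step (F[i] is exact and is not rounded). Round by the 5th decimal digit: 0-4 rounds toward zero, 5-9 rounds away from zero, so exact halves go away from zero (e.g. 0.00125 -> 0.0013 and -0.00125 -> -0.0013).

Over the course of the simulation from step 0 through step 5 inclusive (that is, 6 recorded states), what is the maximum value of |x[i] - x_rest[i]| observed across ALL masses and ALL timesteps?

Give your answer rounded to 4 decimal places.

Answer: 3.6717

Derivation:
Step 0: x=[4.0000 14.0000 16.0000] v=[-2.0000 0.0000 0.0000]
Step 1: x=[3.9200 13.3600 16.3200] v=[-0.4000 -3.2000 1.6000]
Step 2: x=[4.1152 12.2016 16.8832] v=[0.9760 -5.7920 2.8160]
Step 3: x=[4.4773 10.7708 17.5519] v=[1.8106 -7.1539 3.3434]
Step 4: x=[4.8629 9.3790 18.1581] v=[1.9280 -6.9589 3.0310]
Step 5: x=[5.1298 8.3283 18.5420] v=[1.3344 -5.2537 1.9194]
Max displacement = 3.6717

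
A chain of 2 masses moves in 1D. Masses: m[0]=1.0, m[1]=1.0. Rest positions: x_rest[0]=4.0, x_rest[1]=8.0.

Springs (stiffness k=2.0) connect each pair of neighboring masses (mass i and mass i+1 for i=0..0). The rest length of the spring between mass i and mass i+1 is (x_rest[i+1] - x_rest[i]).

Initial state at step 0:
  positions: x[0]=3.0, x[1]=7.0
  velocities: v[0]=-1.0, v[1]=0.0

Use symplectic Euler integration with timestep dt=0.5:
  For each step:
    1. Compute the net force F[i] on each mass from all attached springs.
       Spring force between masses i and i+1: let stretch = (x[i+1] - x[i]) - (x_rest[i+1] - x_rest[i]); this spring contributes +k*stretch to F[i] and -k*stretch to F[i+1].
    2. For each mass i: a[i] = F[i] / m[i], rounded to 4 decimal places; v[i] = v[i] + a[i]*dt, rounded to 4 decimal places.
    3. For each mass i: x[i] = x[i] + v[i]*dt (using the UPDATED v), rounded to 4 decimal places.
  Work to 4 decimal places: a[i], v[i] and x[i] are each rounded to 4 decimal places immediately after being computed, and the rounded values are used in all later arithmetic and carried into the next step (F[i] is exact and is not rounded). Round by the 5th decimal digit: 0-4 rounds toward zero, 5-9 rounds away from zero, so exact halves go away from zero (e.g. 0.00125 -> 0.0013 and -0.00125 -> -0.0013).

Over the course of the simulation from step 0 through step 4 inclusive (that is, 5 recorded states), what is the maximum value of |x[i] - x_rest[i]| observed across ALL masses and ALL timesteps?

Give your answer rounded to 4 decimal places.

Answer: 2.2500

Derivation:
Step 0: x=[3.0000 7.0000] v=[-1.0000 0.0000]
Step 1: x=[2.5000 7.0000] v=[-1.0000 0.0000]
Step 2: x=[2.2500 6.7500] v=[-0.5000 -0.5000]
Step 3: x=[2.2500 6.2500] v=[0.0000 -1.0000]
Step 4: x=[2.2500 5.7500] v=[0.0000 -1.0000]
Max displacement = 2.2500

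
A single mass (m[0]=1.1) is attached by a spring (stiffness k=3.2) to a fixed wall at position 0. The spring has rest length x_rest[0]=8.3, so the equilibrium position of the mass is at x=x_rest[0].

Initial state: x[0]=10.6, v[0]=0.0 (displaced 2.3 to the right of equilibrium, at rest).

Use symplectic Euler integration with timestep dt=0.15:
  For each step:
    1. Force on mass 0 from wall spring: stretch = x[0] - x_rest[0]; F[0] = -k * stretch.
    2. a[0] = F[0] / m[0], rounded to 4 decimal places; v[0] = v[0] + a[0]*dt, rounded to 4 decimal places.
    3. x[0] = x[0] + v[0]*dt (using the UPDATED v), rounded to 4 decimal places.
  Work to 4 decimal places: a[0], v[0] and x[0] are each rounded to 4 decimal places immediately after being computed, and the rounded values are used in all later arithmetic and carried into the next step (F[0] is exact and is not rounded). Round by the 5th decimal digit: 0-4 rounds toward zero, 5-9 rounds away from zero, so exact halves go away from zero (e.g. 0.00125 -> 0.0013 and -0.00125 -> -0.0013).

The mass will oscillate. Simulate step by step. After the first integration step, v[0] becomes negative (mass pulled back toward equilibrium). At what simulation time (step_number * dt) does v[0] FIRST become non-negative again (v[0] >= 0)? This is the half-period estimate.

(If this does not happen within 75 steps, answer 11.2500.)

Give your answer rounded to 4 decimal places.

Step 0: x=[10.6000] v=[0.0000]
Step 1: x=[10.4495] v=[-1.0036]
Step 2: x=[10.1583] v=[-1.9416]
Step 3: x=[9.7454] v=[-2.7525]
Step 4: x=[9.2379] v=[-3.3832]
Step 5: x=[8.6690] v=[-3.7925]
Step 6: x=[8.0760] v=[-3.9535]
Step 7: x=[7.4976] v=[-3.8558]
Step 8: x=[6.9717] v=[-3.5057]
Step 9: x=[6.5328] v=[-2.9261]
Step 10: x=[6.2096] v=[-2.1550]
Step 11: x=[6.0232] v=[-1.2428]
Step 12: x=[5.9858] v=[-0.2493]
Step 13: x=[6.0999] v=[0.7605]
First v>=0 after going negative at step 13, time=1.9500

Answer: 1.9500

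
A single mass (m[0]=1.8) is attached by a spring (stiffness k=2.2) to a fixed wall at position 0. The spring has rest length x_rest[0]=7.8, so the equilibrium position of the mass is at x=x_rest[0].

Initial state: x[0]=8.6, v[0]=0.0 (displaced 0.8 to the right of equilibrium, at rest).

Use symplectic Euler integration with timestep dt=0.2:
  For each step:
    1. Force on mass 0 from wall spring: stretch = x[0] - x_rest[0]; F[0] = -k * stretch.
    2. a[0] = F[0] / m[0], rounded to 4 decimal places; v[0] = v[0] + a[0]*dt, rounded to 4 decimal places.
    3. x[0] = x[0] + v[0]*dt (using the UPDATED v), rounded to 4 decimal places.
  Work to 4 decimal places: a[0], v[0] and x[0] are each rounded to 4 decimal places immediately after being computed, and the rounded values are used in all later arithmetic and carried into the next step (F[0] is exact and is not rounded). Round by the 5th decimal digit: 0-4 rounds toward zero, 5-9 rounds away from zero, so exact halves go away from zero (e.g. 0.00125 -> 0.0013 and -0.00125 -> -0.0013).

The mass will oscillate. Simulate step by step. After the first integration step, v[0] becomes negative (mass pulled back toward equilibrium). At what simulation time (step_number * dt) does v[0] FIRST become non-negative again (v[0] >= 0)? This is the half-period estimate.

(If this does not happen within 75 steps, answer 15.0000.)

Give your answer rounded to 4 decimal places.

Step 0: x=[8.6000] v=[0.0000]
Step 1: x=[8.5609] v=[-0.1956]
Step 2: x=[8.4846] v=[-0.3816]
Step 3: x=[8.3748] v=[-0.5489]
Step 4: x=[8.2369] v=[-0.6894]
Step 5: x=[8.0777] v=[-0.7962]
Step 6: x=[7.9049] v=[-0.8641]
Step 7: x=[7.7270] v=[-0.8897]
Step 8: x=[7.5526] v=[-0.8719]
Step 9: x=[7.3903] v=[-0.8114]
Step 10: x=[7.2480] v=[-0.7113]
Step 11: x=[7.1327] v=[-0.5764]
Step 12: x=[7.0500] v=[-0.4133]
Step 13: x=[7.0040] v=[-0.2300]
Step 14: x=[6.9969] v=[-0.0354]
Step 15: x=[7.0291] v=[0.1609]
First v>=0 after going negative at step 15, time=3.0000

Answer: 3.0000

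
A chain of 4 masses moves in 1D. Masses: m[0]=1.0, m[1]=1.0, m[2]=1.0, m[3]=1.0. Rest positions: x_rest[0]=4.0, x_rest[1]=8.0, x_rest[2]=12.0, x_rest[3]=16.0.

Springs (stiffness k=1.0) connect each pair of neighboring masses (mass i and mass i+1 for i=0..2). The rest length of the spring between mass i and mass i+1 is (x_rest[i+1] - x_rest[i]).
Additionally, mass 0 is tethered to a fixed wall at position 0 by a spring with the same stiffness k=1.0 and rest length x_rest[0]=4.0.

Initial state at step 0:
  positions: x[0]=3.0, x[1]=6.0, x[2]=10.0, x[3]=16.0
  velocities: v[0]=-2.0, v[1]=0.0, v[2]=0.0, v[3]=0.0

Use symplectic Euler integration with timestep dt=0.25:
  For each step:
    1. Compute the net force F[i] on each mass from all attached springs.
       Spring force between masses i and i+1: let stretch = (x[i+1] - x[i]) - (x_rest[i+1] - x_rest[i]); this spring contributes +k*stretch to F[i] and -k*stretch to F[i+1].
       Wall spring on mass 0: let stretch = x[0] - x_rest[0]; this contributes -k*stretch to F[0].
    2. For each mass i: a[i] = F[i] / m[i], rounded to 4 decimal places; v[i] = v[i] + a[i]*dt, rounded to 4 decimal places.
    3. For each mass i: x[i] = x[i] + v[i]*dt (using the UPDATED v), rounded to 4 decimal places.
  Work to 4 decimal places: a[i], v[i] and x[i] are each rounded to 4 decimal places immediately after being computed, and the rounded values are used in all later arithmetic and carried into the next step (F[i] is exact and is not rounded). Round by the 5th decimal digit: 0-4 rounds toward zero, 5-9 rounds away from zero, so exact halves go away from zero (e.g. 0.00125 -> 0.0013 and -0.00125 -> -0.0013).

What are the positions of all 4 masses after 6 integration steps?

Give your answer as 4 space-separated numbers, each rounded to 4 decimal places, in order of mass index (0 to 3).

Answer: 1.9317 6.5293 11.4332 14.2955

Derivation:
Step 0: x=[3.0000 6.0000 10.0000 16.0000] v=[-2.0000 0.0000 0.0000 0.0000]
Step 1: x=[2.5000 6.0625 10.1250 15.8750] v=[-2.0000 0.2500 0.5000 -0.5000]
Step 2: x=[2.0664 6.1563 10.3555 15.6406] v=[-1.7344 0.3750 0.9219 -0.9375]
Step 3: x=[1.7593 6.2569 10.6539 15.3259] v=[-1.2285 0.4023 1.1934 -1.2588]
Step 4: x=[1.6233 6.3512 10.9695 14.9692] v=[-0.5439 0.3772 1.2622 -1.4268]
Step 5: x=[1.6814 6.4387 11.2464 14.6125] v=[0.2323 0.3498 1.1076 -1.4267]
Step 6: x=[1.9317 6.5293 11.4332 14.2955] v=[1.0013 0.3624 0.7472 -1.2682]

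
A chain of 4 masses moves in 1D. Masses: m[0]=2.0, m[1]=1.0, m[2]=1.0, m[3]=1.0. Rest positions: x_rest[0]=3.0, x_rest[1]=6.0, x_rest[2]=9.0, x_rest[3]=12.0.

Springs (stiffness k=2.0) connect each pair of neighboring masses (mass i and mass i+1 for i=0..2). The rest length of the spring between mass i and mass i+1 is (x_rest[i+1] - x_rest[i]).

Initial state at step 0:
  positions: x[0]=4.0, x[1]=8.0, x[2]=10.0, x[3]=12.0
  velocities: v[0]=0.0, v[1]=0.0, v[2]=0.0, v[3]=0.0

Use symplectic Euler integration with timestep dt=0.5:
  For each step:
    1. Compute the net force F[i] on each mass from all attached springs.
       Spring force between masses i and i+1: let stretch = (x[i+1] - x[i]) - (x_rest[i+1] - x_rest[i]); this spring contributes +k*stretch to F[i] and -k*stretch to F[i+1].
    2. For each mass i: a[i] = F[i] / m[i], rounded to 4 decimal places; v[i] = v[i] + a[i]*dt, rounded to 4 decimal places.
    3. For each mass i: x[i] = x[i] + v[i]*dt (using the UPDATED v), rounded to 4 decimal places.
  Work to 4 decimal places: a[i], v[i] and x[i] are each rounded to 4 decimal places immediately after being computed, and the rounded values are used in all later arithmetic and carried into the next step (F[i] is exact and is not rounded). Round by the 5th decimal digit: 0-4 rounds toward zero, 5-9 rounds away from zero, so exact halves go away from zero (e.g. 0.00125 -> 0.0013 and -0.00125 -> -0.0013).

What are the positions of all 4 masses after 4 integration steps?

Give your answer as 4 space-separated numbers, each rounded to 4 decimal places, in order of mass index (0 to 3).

Step 0: x=[4.0000 8.0000 10.0000 12.0000] v=[0.0000 0.0000 0.0000 0.0000]
Step 1: x=[4.2500 7.0000 10.0000 12.5000] v=[0.5000 -2.0000 0.0000 1.0000]
Step 2: x=[4.4375 6.1250 9.7500 13.2500] v=[0.3750 -1.7500 -0.5000 1.5000]
Step 3: x=[4.2969 6.2188 9.4375 13.7500] v=[-0.2813 0.1875 -0.6250 1.0000]
Step 4: x=[3.8867 6.9610 9.6719 13.5938] v=[-0.8204 1.4843 0.4688 -0.3125]

Answer: 3.8867 6.9610 9.6719 13.5938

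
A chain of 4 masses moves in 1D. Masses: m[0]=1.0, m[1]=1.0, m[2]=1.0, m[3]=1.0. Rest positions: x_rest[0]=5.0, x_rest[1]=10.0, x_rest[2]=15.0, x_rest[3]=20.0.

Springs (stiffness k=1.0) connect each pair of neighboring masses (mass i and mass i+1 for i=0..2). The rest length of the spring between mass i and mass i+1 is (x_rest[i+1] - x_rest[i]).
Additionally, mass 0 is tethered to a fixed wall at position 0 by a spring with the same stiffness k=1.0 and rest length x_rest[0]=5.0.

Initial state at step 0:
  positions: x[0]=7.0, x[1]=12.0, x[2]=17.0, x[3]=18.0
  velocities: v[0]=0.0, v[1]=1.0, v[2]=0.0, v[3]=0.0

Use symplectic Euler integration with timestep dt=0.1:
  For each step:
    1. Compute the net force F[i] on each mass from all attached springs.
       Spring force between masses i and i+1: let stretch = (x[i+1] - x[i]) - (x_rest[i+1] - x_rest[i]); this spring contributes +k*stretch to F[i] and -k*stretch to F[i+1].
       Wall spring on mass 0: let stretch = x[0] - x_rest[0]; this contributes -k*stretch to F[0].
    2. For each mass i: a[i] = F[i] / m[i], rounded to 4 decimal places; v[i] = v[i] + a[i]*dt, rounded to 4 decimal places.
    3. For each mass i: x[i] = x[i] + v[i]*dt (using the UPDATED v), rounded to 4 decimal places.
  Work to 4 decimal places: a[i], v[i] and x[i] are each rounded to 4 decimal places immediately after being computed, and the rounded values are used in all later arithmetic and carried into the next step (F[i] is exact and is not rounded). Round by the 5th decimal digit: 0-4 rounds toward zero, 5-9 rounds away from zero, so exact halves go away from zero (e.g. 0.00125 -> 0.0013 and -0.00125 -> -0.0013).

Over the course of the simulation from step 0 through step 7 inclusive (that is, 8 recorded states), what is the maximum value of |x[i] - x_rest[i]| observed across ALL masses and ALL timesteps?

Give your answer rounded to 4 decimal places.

Step 0: x=[7.0000 12.0000 17.0000 18.0000] v=[0.0000 1.0000 0.0000 0.0000]
Step 1: x=[6.9800 12.1000 16.9600 18.0400] v=[-0.2000 1.0000 -0.4000 0.4000]
Step 2: x=[6.9414 12.1974 16.8822 18.1192] v=[-0.3860 0.9740 -0.7780 0.7920]
Step 3: x=[6.8860 12.2891 16.7699 18.2360] v=[-0.5545 0.9169 -1.1228 1.1683]
Step 4: x=[6.8157 12.3716 16.6275 18.3882] v=[-0.7028 0.8247 -1.4243 1.5217]
Step 5: x=[6.7328 12.4411 16.4601 18.5728] v=[-0.8288 0.6947 -1.6738 1.8456]
Step 6: x=[6.6397 12.4937 16.2737 18.7862] v=[-0.9313 0.5258 -1.8644 2.1343]
Step 7: x=[6.5387 12.5255 16.0746 19.0245] v=[-1.0099 0.3184 -1.9912 2.3831]
Max displacement = 2.5255

Answer: 2.5255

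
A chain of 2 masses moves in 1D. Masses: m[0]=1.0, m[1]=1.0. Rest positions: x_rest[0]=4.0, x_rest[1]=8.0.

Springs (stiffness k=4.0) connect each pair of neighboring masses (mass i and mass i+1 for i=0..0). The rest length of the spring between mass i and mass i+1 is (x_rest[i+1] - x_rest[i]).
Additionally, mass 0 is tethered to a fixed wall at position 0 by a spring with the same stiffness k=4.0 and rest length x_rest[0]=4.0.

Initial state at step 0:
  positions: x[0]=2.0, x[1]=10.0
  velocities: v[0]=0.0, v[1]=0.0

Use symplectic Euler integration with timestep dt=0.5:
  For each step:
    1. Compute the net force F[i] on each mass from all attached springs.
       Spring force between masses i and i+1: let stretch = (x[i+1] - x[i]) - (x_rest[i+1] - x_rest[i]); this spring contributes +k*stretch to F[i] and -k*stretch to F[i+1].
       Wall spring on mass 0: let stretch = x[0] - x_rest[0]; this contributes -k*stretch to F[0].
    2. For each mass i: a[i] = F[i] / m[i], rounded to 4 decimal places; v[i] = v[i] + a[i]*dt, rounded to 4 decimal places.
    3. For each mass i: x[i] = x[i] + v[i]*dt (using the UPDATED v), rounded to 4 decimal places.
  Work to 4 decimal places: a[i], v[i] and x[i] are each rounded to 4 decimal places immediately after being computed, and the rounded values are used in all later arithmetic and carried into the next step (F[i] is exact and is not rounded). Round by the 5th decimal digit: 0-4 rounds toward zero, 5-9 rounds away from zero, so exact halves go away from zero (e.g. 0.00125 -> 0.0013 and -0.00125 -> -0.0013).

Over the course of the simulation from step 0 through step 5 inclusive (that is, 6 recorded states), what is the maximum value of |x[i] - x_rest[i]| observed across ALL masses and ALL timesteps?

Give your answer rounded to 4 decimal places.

Answer: 4.0000

Derivation:
Step 0: x=[2.0000 10.0000] v=[0.0000 0.0000]
Step 1: x=[8.0000 6.0000] v=[12.0000 -8.0000]
Step 2: x=[4.0000 8.0000] v=[-8.0000 4.0000]
Step 3: x=[0.0000 10.0000] v=[-8.0000 4.0000]
Step 4: x=[6.0000 6.0000] v=[12.0000 -8.0000]
Step 5: x=[6.0000 6.0000] v=[0.0000 0.0000]
Max displacement = 4.0000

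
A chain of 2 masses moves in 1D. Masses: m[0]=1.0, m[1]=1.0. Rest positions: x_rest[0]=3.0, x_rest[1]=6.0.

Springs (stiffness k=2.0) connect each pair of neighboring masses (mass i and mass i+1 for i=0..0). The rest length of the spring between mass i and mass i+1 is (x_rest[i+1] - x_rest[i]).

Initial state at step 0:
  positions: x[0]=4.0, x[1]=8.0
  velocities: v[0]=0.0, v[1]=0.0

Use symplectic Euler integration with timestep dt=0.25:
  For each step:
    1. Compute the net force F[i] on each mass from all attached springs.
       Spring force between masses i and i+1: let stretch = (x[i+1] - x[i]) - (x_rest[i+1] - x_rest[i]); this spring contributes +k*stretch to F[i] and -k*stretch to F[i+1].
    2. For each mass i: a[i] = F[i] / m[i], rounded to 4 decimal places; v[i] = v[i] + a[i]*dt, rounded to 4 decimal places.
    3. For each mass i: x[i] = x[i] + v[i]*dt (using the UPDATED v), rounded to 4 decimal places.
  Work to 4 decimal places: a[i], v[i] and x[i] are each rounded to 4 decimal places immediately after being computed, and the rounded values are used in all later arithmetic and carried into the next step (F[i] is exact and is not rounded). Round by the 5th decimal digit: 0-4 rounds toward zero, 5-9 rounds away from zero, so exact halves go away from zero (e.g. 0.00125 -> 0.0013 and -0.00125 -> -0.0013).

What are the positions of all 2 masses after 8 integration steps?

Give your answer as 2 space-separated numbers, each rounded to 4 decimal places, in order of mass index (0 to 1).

Step 0: x=[4.0000 8.0000] v=[0.0000 0.0000]
Step 1: x=[4.1250 7.8750] v=[0.5000 -0.5000]
Step 2: x=[4.3438 7.6563] v=[0.8750 -0.8750]
Step 3: x=[4.6016 7.3985] v=[1.0313 -1.0313]
Step 4: x=[4.8341 7.1661] v=[0.9298 -0.9298]
Step 5: x=[4.9831 7.0172] v=[0.5958 -0.5958]
Step 6: x=[5.0113 6.9890] v=[0.1129 -0.1129]
Step 7: x=[4.9117 7.0886] v=[-0.3983 0.3983]
Step 8: x=[4.7092 7.2911] v=[-0.8099 0.8099]

Answer: 4.7092 7.2911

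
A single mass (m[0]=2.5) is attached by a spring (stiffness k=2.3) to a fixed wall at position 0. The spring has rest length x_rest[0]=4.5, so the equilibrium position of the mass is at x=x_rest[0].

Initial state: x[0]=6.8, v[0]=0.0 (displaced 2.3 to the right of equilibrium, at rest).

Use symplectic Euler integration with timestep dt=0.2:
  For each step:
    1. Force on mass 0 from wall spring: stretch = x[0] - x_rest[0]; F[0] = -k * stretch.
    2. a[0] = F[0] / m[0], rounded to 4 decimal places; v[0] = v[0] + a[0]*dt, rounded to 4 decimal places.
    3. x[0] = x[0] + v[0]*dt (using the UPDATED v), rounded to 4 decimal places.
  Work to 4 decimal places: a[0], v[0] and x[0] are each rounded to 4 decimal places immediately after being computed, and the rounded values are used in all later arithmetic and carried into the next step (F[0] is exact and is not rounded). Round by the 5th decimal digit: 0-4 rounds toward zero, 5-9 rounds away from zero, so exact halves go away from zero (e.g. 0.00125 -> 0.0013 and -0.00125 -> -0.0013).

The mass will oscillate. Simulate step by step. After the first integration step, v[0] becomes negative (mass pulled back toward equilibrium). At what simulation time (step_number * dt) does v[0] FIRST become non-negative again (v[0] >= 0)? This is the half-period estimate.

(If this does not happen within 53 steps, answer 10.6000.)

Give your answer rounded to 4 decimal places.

Step 0: x=[6.8000] v=[0.0000]
Step 1: x=[6.7154] v=[-0.4232]
Step 2: x=[6.5492] v=[-0.8308]
Step 3: x=[6.3076] v=[-1.2079]
Step 4: x=[5.9995] v=[-1.5405]
Step 5: x=[5.6362] v=[-1.8164]
Step 6: x=[5.2311] v=[-2.0255]
Step 7: x=[4.7991] v=[-2.1600]
Step 8: x=[4.3561] v=[-2.2150]
Step 9: x=[3.9184] v=[-2.1885]
Step 10: x=[3.5021] v=[-2.0815]
Step 11: x=[3.1225] v=[-1.8979]
Step 12: x=[2.7936] v=[-1.6444]
Step 13: x=[2.5275] v=[-1.3304]
Step 14: x=[2.3340] v=[-0.9675]
Step 15: x=[2.2202] v=[-0.5690]
Step 16: x=[2.1903] v=[-0.1495]
Step 17: x=[2.2454] v=[0.2755]
First v>=0 after going negative at step 17, time=3.4000

Answer: 3.4000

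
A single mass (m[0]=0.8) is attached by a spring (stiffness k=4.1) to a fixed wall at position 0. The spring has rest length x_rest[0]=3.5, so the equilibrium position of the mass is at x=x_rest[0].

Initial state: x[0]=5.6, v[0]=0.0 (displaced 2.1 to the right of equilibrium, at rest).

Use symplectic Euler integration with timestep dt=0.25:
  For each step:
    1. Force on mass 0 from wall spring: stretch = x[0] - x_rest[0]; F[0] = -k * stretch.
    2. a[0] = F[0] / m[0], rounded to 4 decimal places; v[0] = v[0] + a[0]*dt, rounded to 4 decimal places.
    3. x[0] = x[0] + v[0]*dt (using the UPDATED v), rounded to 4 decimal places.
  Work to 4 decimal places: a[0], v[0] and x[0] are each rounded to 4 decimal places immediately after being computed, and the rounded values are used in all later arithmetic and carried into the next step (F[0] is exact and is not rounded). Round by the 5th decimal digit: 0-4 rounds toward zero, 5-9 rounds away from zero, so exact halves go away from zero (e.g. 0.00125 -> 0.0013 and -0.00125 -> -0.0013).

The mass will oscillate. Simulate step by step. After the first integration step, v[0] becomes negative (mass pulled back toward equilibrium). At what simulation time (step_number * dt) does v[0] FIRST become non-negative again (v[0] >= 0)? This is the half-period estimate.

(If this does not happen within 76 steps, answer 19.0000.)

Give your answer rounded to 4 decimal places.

Answer: 1.5000

Derivation:
Step 0: x=[5.6000] v=[0.0000]
Step 1: x=[4.9274] v=[-2.6906]
Step 2: x=[3.7975] v=[-4.5195]
Step 3: x=[2.5723] v=[-4.9007]
Step 4: x=[1.6443] v=[-3.7121]
Step 5: x=[1.3107] v=[-1.3345]
Step 6: x=[1.6784] v=[1.4706]
First v>=0 after going negative at step 6, time=1.5000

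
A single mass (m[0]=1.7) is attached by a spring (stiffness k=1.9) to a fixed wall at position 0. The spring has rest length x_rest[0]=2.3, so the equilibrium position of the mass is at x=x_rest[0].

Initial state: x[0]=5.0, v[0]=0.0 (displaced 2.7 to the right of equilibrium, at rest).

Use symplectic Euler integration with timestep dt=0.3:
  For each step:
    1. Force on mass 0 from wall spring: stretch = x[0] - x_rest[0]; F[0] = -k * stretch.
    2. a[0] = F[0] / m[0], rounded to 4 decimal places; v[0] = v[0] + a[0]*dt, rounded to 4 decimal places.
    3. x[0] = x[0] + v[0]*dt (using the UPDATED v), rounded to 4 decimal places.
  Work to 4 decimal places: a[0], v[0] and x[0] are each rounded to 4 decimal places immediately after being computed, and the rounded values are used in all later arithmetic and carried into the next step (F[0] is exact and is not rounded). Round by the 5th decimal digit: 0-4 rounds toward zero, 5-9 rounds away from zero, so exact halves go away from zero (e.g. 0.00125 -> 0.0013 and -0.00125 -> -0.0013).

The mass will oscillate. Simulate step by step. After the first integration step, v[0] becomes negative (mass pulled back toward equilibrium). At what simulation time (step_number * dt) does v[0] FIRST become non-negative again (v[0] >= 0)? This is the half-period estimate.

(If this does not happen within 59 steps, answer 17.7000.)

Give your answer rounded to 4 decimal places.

Step 0: x=[5.0000] v=[0.0000]
Step 1: x=[4.7284] v=[-0.9053]
Step 2: x=[4.2126] v=[-1.7195]
Step 3: x=[3.5044] v=[-2.3608]
Step 4: x=[2.6750] v=[-2.7646]
Step 5: x=[1.8079] v=[-2.8903]
Step 6: x=[0.9903] v=[-2.7253]
Step 7: x=[0.3044] v=[-2.2862]
Step 8: x=[-0.1807] v=[-1.6171]
Step 9: x=[-0.4163] v=[-0.7854]
Step 10: x=[-0.3787] v=[0.1254]
First v>=0 after going negative at step 10, time=3.0000

Answer: 3.0000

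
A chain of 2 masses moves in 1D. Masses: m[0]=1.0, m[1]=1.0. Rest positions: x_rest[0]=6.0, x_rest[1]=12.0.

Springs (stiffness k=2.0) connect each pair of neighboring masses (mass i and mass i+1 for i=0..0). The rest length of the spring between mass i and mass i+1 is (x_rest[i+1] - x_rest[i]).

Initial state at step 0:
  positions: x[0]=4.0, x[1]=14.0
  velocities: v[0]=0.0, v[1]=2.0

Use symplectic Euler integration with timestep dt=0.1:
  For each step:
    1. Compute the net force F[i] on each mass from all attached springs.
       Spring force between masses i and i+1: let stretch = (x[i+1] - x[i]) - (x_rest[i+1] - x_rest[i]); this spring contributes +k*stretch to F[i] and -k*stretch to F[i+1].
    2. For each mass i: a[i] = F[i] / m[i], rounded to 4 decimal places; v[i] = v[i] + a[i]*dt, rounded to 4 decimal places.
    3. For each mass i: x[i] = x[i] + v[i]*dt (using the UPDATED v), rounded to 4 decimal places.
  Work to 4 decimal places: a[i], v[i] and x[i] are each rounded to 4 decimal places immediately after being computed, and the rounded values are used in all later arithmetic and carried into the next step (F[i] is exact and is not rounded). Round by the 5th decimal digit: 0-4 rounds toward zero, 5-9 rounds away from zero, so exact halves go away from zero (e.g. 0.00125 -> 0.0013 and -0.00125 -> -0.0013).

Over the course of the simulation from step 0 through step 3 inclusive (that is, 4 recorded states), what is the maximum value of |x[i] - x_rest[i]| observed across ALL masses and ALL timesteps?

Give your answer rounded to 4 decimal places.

Step 0: x=[4.0000 14.0000] v=[0.0000 2.0000]
Step 1: x=[4.0800 14.1200] v=[0.8000 1.2000]
Step 2: x=[4.2408 14.1592] v=[1.6080 0.3920]
Step 3: x=[4.4800 14.1200] v=[2.3917 -0.3917]
Max displacement = 2.1592

Answer: 2.1592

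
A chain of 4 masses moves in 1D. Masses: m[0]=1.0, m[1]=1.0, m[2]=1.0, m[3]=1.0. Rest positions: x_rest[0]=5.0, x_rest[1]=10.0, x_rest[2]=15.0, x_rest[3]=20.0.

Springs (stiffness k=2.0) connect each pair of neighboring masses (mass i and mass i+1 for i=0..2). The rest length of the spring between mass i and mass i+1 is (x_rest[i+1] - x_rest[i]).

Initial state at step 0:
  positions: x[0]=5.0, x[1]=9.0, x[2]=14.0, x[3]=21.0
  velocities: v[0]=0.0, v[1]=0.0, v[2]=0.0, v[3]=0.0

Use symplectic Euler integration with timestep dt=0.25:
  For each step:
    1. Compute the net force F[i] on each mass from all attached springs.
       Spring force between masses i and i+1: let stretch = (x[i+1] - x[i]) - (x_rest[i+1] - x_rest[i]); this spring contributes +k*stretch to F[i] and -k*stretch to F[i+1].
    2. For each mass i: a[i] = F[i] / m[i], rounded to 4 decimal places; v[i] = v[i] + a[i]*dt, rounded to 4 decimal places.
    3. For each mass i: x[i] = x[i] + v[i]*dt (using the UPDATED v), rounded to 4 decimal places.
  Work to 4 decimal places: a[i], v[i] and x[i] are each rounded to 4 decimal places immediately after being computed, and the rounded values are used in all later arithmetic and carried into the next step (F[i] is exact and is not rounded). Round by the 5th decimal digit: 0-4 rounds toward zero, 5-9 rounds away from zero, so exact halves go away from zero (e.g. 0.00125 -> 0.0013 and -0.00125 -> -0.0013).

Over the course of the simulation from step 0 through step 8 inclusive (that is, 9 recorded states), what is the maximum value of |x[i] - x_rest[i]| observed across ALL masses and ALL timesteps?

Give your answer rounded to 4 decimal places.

Step 0: x=[5.0000 9.0000 14.0000 21.0000] v=[0.0000 0.0000 0.0000 0.0000]
Step 1: x=[4.8750 9.1250 14.2500 20.7500] v=[-0.5000 0.5000 1.0000 -1.0000]
Step 2: x=[4.6563 9.3594 14.6719 20.3125] v=[-0.8750 0.9375 1.6875 -1.7500]
Step 3: x=[4.4004 9.6700 15.1348 19.7949] v=[-1.0235 1.2422 1.8516 -2.0703]
Step 4: x=[4.1782 10.0050 15.4971 19.3198] v=[-0.8887 1.3398 1.4493 -1.9004]
Step 5: x=[4.0594 10.2981 15.6508 18.9919] v=[-0.4753 1.1725 0.6146 -1.3118]
Step 6: x=[4.0954 10.4805 15.5530 18.8713] v=[0.1441 0.7295 -0.3912 -0.4824]
Step 7: x=[4.3046 10.4988 15.2359 18.9609] v=[0.8367 0.0732 -1.2683 0.3585]
Step 8: x=[4.6631 10.3350 14.7923 19.2099] v=[1.4338 -0.6554 -1.7744 0.9960]
Max displacement = 1.1287

Answer: 1.1287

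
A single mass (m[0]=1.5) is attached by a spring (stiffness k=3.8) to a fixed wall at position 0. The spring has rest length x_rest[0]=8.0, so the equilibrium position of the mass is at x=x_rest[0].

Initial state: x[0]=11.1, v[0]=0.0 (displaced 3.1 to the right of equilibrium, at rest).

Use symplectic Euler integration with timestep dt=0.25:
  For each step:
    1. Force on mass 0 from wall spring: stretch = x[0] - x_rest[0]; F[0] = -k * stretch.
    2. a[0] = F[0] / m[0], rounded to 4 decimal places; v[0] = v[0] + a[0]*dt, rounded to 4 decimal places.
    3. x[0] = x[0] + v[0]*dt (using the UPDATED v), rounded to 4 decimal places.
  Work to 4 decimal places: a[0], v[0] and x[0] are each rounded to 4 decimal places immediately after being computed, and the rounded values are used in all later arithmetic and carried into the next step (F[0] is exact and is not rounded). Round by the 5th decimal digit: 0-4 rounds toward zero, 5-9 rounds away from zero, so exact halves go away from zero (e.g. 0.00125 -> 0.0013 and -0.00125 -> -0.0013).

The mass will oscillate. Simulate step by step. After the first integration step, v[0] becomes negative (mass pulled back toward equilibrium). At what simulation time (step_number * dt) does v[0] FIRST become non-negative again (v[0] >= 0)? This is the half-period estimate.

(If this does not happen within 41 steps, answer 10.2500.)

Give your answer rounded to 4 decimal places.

Step 0: x=[11.1000] v=[0.0000]
Step 1: x=[10.6092] v=[-1.9633]
Step 2: x=[9.7053] v=[-3.6158]
Step 3: x=[8.5314] v=[-4.6958]
Step 4: x=[7.2733] v=[-5.0324]
Step 5: x=[6.1303] v=[-4.5722]
Step 6: x=[5.2833] v=[-3.3881]
Step 7: x=[4.8664] v=[-1.6675]
Step 8: x=[4.9457] v=[0.3171]
First v>=0 after going negative at step 8, time=2.0000

Answer: 2.0000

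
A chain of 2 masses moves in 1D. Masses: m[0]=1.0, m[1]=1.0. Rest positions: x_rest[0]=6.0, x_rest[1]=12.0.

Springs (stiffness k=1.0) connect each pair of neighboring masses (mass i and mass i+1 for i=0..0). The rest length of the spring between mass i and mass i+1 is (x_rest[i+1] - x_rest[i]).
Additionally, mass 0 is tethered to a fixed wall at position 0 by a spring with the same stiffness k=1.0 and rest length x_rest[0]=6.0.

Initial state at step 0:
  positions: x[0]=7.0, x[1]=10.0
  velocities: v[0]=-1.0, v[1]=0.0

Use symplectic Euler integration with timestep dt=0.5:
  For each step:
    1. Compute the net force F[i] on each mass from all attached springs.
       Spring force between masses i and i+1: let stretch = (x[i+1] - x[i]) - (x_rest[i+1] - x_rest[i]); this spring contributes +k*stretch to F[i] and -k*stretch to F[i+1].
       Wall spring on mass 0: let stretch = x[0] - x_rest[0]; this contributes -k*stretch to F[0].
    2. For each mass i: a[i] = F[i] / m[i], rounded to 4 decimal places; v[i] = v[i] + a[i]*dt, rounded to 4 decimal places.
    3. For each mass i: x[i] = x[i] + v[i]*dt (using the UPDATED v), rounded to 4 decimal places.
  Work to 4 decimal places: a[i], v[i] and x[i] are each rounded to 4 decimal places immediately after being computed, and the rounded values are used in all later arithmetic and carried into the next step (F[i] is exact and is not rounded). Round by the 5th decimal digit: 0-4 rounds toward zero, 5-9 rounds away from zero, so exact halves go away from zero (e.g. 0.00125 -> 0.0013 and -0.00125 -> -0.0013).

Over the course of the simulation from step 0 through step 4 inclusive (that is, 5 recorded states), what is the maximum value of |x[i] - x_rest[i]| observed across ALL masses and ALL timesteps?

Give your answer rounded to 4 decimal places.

Step 0: x=[7.0000 10.0000] v=[-1.0000 0.0000]
Step 1: x=[5.5000 10.7500] v=[-3.0000 1.5000]
Step 2: x=[3.9375 11.6875] v=[-3.1250 1.8750]
Step 3: x=[3.3281 12.1875] v=[-1.2188 1.0000]
Step 4: x=[4.1016 11.9727] v=[1.5469 -0.4297]
Max displacement = 2.6719

Answer: 2.6719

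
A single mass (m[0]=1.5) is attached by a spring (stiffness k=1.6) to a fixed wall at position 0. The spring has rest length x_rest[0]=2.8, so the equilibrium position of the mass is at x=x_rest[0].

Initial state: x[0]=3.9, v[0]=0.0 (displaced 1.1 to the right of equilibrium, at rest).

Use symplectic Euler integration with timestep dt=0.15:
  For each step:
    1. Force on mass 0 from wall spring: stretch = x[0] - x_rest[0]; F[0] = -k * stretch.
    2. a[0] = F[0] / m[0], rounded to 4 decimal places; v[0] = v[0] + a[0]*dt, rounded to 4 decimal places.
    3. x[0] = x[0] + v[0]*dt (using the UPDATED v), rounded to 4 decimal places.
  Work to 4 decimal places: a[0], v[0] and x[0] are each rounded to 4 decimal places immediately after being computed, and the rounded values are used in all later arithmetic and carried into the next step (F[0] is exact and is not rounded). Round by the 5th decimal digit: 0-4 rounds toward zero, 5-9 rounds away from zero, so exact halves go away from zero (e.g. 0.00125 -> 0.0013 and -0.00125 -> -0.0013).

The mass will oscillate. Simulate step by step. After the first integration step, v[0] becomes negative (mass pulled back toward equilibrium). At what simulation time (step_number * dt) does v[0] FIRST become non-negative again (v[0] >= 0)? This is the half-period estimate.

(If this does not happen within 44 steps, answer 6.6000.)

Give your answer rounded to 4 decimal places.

Answer: 3.1500

Derivation:
Step 0: x=[3.9000] v=[0.0000]
Step 1: x=[3.8736] v=[-0.1760]
Step 2: x=[3.8214] v=[-0.3478]
Step 3: x=[3.7447] v=[-0.5112]
Step 4: x=[3.6453] v=[-0.6624]
Step 5: x=[3.5256] v=[-0.7977]
Step 6: x=[3.3885] v=[-0.9138]
Step 7: x=[3.2373] v=[-1.0080]
Step 8: x=[3.0756] v=[-1.0780]
Step 9: x=[2.9073] v=[-1.1221]
Step 10: x=[2.7364] v=[-1.1393]
Step 11: x=[2.5670] v=[-1.1291]
Step 12: x=[2.4032] v=[-1.0918]
Step 13: x=[2.2490] v=[-1.0283]
Step 14: x=[2.1080] v=[-0.9401]
Step 15: x=[1.9836] v=[-0.8294]
Step 16: x=[1.8788] v=[-0.6988]
Step 17: x=[1.7961] v=[-0.5514]
Step 18: x=[1.7375] v=[-0.3908]
Step 19: x=[1.7044] v=[-0.2208]
Step 20: x=[1.6976] v=[-0.0455]
Step 21: x=[1.7172] v=[0.1309]
First v>=0 after going negative at step 21, time=3.1500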